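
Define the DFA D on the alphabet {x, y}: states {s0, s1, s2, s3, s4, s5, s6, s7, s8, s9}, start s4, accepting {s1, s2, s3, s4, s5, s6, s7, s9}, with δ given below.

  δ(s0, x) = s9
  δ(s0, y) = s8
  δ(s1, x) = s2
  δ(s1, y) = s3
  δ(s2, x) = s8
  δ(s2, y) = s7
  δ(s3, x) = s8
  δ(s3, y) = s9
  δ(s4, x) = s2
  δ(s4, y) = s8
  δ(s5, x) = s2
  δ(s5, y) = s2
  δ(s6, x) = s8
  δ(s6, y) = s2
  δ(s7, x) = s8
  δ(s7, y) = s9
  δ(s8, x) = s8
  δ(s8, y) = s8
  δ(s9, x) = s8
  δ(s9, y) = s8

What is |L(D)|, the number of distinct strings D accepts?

4

The useful subgraph on states {s2, s4, s7, s9} is acyclic, so L(D) is finite; the longest accepting path visits 4 useful states, giving maximum string length 3.
Counting accepting paths from s4 by length: 1 of length 0, 1 of length 1, 1 of length 2, 1 of length 3. Total 4.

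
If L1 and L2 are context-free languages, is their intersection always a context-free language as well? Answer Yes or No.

No

{aⁿbⁿcᵐ : m,n≥0} and {aᵐbⁿcⁿ : m,n≥0} are both context-free, but their intersection {aⁿbⁿcⁿ : n≥0} is not (pumping lemma).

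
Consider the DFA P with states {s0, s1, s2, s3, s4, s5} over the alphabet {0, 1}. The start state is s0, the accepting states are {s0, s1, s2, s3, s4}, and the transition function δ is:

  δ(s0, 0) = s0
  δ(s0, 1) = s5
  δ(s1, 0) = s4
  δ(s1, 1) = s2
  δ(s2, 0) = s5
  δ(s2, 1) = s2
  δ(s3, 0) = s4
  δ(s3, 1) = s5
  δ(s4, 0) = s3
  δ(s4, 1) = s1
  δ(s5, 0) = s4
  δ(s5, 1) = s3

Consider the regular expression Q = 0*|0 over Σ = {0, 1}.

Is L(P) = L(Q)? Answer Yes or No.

The string 10 is accepted by P but rejected by Q.
So L(P) ≠ L(Q).

No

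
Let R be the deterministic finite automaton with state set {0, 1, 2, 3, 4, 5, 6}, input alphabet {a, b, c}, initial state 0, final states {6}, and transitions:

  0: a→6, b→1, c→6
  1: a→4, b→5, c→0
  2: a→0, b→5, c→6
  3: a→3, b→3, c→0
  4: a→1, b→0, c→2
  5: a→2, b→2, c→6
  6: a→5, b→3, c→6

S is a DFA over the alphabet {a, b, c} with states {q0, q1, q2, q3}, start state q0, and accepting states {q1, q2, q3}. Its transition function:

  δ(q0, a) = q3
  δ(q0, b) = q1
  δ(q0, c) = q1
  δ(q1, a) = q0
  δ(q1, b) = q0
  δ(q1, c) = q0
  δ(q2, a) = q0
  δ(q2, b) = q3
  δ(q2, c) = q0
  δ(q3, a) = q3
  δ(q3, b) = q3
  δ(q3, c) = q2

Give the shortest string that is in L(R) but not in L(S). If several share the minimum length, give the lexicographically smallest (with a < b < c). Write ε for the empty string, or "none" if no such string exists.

The string cc is accepted by R but not by S.
No shorter string lies in the difference, and cc is the lexicographically first length-2 string in L(R) \ L(S).

cc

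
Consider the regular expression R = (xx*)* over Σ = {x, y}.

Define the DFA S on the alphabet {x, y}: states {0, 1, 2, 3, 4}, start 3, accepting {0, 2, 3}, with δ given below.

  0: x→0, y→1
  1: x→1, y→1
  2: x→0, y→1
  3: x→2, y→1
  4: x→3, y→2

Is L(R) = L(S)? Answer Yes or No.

Yes

Converting the expression R to a DFA (subset construction, then merging equivalent states) gives the minimal DFA with states {r0, r1}, start state r0, accepting states {r0} and transitions r0: x→r0, y→r1; r1: x→r1, y→r1.
Exploring the product automaton R × S from the start pair (r0, 3), following both machines on each input symbol, reaches 4 state pairs: (r0, 3), (r0, 2), (r1, 1), (r0, 0).
R accepts in {r0} and S accepts in {0, 2, 3}. In every reachable pair the two components are either both accepting — (r0, 3), (r0, 2), (r0, 0) — or both non-accepting, so no string is accepted by exactly one of the machines: L(R) \ L(S) and L(S) \ L(R) are both empty.
Hence every string is accepted by R iff it is accepted by S, and the two languages coincide.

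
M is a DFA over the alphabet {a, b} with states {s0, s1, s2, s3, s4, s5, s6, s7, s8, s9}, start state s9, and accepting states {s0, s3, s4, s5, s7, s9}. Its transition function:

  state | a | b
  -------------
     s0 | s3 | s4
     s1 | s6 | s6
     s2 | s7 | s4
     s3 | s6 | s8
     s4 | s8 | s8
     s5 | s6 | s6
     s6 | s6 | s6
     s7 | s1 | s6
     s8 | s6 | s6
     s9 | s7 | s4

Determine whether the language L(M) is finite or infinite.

The useful states (reachable from s9 and able to reach an accepting state) are {s4, s7, s9}.
Restricted to these states the transition graph has no cycle, so every accepting path has bounded length and L is finite.

finite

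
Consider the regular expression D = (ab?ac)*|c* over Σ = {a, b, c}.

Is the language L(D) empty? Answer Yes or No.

The empty string ε matches the expression, so it belongs to L(D).
Since L(D) contains at least one string, it is not empty.

No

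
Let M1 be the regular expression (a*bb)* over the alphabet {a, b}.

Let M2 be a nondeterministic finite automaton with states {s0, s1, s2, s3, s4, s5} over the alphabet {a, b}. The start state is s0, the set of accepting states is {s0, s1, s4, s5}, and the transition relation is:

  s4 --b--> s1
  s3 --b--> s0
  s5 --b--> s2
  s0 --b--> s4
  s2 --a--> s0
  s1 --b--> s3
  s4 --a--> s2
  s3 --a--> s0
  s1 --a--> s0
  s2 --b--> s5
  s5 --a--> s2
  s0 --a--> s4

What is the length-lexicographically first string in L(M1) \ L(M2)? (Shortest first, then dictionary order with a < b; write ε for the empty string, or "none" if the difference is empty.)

The string abb is accepted by M1 but not by M2.
No shorter string lies in the difference, and abb is the lexicographically first length-3 string in L(M1) \ L(M2).

abb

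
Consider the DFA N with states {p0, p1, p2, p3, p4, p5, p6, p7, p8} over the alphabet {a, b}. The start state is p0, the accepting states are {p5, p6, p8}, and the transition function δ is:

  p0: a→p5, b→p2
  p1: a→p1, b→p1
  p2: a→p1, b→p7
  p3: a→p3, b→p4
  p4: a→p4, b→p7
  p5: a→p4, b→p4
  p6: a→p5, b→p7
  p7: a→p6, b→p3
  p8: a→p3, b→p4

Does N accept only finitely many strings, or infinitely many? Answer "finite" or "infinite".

infinite

State p3 is reachable from the start and can reach an accepting state, and it lies on the cycle p3 → p3.
Traversing that cycle any number of times yields accepted strings of unbounded length, so the language is infinite.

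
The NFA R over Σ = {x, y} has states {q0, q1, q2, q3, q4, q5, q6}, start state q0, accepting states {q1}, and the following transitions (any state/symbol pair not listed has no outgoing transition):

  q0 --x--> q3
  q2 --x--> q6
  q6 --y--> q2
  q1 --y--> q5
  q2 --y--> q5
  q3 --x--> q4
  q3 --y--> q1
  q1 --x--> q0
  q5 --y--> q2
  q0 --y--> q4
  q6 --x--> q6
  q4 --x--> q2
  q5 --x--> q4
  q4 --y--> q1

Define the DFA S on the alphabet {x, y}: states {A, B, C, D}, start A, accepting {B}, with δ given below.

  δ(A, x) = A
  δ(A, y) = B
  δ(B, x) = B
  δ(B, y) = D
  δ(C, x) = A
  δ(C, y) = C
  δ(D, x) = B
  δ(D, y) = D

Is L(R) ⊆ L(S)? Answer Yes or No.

The string yy is in L(R) but not in L(S).
So L(R) ⊄ L(S).

No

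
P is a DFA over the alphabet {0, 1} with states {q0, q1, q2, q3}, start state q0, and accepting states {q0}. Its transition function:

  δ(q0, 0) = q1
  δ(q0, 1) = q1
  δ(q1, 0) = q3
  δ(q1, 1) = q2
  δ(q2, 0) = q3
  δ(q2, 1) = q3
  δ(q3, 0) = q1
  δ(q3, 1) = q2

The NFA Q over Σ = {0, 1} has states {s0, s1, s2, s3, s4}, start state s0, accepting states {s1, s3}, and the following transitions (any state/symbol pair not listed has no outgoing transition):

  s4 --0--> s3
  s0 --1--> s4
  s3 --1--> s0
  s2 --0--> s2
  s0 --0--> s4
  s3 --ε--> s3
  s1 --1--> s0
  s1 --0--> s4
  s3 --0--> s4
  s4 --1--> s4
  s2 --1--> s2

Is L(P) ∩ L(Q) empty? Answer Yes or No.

Exploring the product automaton P × Q from the start pair (q0, s0), following both machines on each input symbol, reaches 7 state pairs: (q0, s0), (q1, s4), (q3, s3), (q2, s4), (q2, s0), (q3, s4), (q1, s3).
P accepts in {q0} and Q accepts in {s1, s3}; no reachable pair has both components accepting, so no string drives both machines to acceptance simultaneously and L(P) ∩ L(Q) = ∅.
So no string is accepted by both, and the intersection is empty.

Yes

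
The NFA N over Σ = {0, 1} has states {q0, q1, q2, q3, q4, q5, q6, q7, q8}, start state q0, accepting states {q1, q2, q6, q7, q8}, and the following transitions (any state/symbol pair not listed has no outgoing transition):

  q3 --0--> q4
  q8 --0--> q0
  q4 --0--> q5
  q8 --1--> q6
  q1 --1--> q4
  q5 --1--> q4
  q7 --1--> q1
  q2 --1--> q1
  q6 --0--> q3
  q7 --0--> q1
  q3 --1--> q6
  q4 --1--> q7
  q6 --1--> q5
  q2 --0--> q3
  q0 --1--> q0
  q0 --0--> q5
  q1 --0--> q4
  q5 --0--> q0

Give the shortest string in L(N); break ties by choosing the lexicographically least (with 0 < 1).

A breadth-first search from q0 reaches an accepting state first via the path q0 → q5 → q4 → q7 on input 011.
No string of length < 3 is accepted (BFS exhausts all shorter strings without reaching an accepting state), and 011 is the lexicographically least accepting string of length 3.

011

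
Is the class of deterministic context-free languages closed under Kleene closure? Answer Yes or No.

L = {c aⁿbⁿ : n≥0} ∪ {cc aⁿb²ⁿ : n≥0} is a DCFL (the number of leading c's fixes which ratio the DPDA checks), but L* is not. Every word of L starts with c, so in a factorisation of the string cc aⁱbʲ (i≥1) into words of L each factor begins at one of the two c's: either the whole string is a single word of L (forcing j = 2i), or it splits as c · (c aⁱbʲ) with c ∈ L (take n = 0) and c aⁱbʲ ∈ L (forcing j = i). Thus L* ∩ cca⁺b* = {cc aⁿbⁿ : n≥1} ∪ {cc aⁿb²ⁿ : n≥1}. A DPDA for L* would give one for this intersection with a regular set, and, started from its configuration after reading cc, one for {aⁿbⁿ : n≥1} ∪ {aⁿb²ⁿ : n≥1}, which no deterministic PDA accepts (a DPDA for it would have a single run on aⁿb²ⁿ, accepting after the prefix aⁿbⁿ and accepting again after n more b's; an ordinary PDA that simulates it on a's and b's and, at any moment when it is accepting, may switch to reading only a fresh letter d while feeding each d to the simulation as a b, would accept aⁱbʲdᵏ (k≥1) exactly when both aⁱbʲ and aⁱbʲ⁺ᵏ are in the language, i.e. its language intersected with the regular set a*b*d⁺ would be exactly {aⁿbⁿdⁿ : n≥1} — impossible, since context-free languages are closed under intersection with regular sets and {aⁿbⁿdⁿ} is not context-free). So L* is not a DCFL.

No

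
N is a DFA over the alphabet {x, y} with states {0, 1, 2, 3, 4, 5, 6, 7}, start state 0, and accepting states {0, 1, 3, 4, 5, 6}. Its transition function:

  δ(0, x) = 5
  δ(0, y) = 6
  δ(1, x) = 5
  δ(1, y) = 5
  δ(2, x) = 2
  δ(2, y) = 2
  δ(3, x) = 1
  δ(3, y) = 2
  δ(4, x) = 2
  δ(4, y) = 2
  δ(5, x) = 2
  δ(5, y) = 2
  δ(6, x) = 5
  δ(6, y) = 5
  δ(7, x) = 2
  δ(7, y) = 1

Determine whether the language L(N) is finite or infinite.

The useful states (reachable from 0 and able to reach an accepting state) are {0, 5, 6}.
Restricted to these states the transition graph has no cycle, so every accepting path has bounded length and L is finite.

finite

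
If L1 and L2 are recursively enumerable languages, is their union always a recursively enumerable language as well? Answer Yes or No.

Simulate recognisers for L₁ and L₂ in parallel, alternating one step of each, and accept as soon as either accepts.
So the recursively enumerable languages are closed under union.

Yes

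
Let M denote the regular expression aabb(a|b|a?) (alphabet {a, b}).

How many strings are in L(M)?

The expression has no Kleene star, so L(M) is finite. Expanding the alternatives gives {aabb, aabba, aabbb}.
That is 1 of length 4, 2 of length 5: 3 strings in all.

3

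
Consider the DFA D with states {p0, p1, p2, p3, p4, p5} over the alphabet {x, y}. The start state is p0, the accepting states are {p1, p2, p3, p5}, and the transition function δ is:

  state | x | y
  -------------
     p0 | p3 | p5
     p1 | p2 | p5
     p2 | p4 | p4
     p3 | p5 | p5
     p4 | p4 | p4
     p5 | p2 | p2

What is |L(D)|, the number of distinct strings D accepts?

10

The useful subgraph on states {p0, p2, p3, p5} is acyclic, so L(D) is finite; the longest accepting path visits 4 useful states, giving maximum string length 3.
Counting accepting paths from p0 by length: 2 of length 1, 4 of length 2, 4 of length 3. Total 10.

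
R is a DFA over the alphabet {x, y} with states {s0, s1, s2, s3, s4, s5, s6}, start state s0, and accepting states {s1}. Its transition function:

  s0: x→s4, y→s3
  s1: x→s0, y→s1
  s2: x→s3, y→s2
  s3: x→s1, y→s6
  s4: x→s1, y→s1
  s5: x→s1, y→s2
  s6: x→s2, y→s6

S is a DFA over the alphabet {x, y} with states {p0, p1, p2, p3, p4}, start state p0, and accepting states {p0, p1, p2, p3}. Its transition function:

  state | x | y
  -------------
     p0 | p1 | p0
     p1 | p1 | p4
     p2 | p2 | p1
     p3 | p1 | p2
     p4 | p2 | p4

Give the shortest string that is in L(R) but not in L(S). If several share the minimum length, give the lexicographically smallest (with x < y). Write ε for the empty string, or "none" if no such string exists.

xy

The string xy is accepted by R but not by S.
No shorter string lies in the difference, and xy is the lexicographically first length-2 string in L(R) \ L(S).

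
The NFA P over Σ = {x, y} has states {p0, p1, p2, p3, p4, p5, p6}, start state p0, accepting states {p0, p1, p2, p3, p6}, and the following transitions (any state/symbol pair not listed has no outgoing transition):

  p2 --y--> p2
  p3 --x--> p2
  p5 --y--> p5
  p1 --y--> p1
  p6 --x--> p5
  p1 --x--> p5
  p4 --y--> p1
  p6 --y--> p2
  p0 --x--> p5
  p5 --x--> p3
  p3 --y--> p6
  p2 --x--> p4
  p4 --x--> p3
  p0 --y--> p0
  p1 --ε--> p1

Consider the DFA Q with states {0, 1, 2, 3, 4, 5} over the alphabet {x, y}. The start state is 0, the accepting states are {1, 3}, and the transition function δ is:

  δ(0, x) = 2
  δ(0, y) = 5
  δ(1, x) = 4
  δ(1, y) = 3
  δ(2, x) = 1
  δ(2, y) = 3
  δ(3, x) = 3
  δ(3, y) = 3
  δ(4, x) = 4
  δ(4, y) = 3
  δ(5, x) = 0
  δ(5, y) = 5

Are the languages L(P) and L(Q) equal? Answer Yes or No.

The empty string ε is accepted by P but rejected by Q.
So L(P) ≠ L(Q).

No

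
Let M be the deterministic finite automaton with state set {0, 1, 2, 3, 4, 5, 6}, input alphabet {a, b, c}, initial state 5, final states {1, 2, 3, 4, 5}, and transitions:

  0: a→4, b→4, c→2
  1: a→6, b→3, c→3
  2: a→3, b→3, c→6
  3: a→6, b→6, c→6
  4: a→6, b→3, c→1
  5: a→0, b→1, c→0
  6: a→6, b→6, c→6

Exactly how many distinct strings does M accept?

30

The useful subgraph on states {0, 1, 2, 3, 4, 5} is acyclic, so L(M) is finite; the longest accepting path visits 5 useful states, giving maximum string length 4.
Counting accepting paths from 5 by length: 1 of length 0, 1 of length 1, 8 of length 2, 12 of length 3, 8 of length 4. Total 30.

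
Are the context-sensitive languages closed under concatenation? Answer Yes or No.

Yes

With disjoint nonterminals (and terminals first replaced by fresh nonterminal copies so contexts cannot straddle the boundary), S → S₁S₂ added to two noncontracting grammars is noncontracting and generates L₁L₂; equivalently an LBA guesses the split point and checks each part in place.
So the context-sensitive languages are closed under concatenation.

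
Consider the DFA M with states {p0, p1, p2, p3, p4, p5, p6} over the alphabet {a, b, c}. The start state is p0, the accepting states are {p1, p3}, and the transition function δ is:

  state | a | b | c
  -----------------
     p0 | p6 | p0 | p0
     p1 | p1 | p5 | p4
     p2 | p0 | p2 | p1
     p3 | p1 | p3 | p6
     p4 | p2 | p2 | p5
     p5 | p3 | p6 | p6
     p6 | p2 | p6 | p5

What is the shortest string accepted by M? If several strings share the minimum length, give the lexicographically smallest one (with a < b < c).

A breadth-first search from p0 reaches an accepting state first via the path p0 → p6 → p2 → p1 on input aac.
No string of length < 3 is accepted (BFS exhausts all shorter strings without reaching an accepting state), and aac is the lexicographically least accepting string of length 3.

aac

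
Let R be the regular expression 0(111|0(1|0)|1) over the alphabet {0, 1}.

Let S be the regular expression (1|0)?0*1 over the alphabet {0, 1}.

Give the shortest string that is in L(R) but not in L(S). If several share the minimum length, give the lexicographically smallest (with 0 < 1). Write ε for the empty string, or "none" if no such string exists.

000

The string 000 is accepted by R but not by S.
No shorter string lies in the difference, and 000 is the lexicographically first length-3 string in L(R) \ L(S).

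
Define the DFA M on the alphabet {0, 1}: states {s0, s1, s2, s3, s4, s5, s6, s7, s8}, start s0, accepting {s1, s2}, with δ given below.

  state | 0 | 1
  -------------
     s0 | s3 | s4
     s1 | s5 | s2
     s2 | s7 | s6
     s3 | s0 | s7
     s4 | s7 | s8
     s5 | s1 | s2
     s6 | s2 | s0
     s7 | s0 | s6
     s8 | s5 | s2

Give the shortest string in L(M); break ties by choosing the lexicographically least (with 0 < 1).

A breadth-first search from s0 reaches an accepting state first via the path s0 → s4 → s8 → s2 on input 111.
No string of length < 3 is accepted (BFS exhausts all shorter strings without reaching an accepting state), and 111 is the lexicographically least accepting string of length 3.

111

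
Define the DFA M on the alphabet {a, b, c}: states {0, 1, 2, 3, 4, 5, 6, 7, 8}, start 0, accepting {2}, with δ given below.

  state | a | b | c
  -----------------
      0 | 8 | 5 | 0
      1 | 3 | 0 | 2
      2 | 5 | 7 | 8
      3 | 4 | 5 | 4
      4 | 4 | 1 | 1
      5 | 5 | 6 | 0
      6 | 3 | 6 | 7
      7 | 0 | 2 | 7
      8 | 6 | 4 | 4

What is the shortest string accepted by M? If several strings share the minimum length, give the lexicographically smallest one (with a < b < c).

aacb

A breadth-first search from 0 reaches an accepting state first via the path 0 → 8 → 6 → 7 → 2 on input aacb.
No string of length < 4 is accepted (BFS exhausts all shorter strings without reaching an accepting state), and aacb is the lexicographically least accepting string of length 4.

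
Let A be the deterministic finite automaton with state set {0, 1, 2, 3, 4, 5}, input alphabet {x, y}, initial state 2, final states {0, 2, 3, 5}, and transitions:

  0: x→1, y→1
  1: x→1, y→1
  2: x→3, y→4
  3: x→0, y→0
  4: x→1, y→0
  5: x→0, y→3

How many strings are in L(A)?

The useful subgraph on states {0, 2, 3, 4} is acyclic, so L(A) is finite; the longest accepting path visits 3 useful states, giving maximum string length 2.
Counting accepting paths from 2 by length: 1 of length 0, 1 of length 1, 3 of length 2. Total 5.

5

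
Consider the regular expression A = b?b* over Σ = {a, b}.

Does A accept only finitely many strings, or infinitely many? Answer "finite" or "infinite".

The expression contains a Kleene star applied to a subexpression that matches at least one nonempty string, so it matches strings of unbounded length.
Hence L(A) is infinite.

infinite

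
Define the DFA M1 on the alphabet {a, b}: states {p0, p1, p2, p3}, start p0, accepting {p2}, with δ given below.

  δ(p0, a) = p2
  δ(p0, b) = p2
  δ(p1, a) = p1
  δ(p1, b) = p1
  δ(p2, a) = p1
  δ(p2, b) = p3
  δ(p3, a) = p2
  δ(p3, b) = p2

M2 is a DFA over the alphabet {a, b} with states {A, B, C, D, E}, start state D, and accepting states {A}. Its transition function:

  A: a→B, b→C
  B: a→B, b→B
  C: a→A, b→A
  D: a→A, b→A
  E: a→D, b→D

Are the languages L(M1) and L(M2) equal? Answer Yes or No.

Exploring the product automaton M1 × M2 from the start pair (p0, D), following both machines on each input symbol, reaches 4 state pairs: (p0, D), (p2, A), (p1, B), (p3, C).
M1 accepts in {p2} and M2 accepts in {A}. In every reachable pair the two components are either both accepting — (p2, A) — or both non-accepting, so no string is accepted by exactly one of the machines: L(M1) \ L(M2) and L(M2) \ L(M1) are both empty.
Hence every string is accepted by M1 iff it is accepted by M2, and the two languages coincide.

Yes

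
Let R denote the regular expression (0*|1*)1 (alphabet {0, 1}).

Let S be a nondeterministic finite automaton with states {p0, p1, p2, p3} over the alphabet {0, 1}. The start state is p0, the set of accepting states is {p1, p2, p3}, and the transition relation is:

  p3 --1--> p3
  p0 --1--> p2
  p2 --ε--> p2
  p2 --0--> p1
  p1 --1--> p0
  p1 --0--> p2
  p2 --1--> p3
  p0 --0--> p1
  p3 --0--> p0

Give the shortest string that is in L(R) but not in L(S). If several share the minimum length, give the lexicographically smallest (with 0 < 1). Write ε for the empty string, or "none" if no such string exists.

01

The string 01 is accepted by R but not by S.
No shorter string lies in the difference, and 01 is the lexicographically first length-2 string in L(R) \ L(S).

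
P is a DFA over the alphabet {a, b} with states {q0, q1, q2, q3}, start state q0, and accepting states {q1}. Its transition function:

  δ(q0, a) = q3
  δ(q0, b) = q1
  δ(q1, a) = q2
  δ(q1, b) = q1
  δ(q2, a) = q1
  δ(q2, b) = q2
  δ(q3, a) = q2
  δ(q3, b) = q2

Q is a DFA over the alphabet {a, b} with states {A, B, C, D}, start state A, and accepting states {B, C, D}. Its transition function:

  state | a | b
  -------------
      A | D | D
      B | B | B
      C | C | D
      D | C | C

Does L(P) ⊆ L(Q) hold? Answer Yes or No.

Exploring the product automaton P × Q from the start pair (q0, A), following both machines on each input symbol, reaches 6 state pairs: (q0, A), (q3, D), (q1, D), (q2, C), (q1, C), (q2, D).
P accepts in {q1} and Q accepts in {B, C, D}. The reachable pairs whose P-component is accepting are (q1, D), (q1, C); in each of them the Q-component is accepting too, so the product for L(P) \ L(Q) (P-component accepting, Q-component rejecting) has no reachable accepting pair and the difference is empty.
Hence every string in L(P) is also in L(Q).

Yes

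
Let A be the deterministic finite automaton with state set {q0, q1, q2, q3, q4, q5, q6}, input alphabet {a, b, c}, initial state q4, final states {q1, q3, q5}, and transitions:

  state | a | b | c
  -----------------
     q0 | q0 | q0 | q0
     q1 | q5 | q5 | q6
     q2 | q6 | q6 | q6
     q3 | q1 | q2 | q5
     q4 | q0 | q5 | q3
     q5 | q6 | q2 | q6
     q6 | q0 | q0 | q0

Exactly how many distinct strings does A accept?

The useful subgraph on states {q1, q3, q4, q5} is acyclic, so L(A) is finite; the longest accepting path visits 4 useful states, giving maximum string length 3.
Counting accepting paths from q4 by length: 2 of length 1, 2 of length 2, 2 of length 3. Total 6.

6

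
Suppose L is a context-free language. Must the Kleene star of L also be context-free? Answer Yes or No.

Yes

If S₁ is the start symbol of a grammar for L, the grammar with new start symbol S and productions S → S₁S | ε generates L*.
So the context-free languages are closed under Kleene star.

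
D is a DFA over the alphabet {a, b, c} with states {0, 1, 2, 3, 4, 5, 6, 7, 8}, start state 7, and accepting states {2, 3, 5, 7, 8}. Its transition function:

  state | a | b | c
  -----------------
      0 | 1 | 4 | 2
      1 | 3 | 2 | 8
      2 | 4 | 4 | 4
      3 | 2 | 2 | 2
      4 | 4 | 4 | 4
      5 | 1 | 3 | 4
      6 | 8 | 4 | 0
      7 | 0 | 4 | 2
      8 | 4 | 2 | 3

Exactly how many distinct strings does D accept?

The useful subgraph on states {0, 1, 2, 3, 7, 8} is acyclic, so L(D) is finite; the longest accepting path visits 6 useful states, giving maximum string length 5.
Counting accepting paths from 7 by length: 1 of length 0, 1 of length 1, 1 of length 2, 3 of length 3, 5 of length 4, 3 of length 5. Total 14.

14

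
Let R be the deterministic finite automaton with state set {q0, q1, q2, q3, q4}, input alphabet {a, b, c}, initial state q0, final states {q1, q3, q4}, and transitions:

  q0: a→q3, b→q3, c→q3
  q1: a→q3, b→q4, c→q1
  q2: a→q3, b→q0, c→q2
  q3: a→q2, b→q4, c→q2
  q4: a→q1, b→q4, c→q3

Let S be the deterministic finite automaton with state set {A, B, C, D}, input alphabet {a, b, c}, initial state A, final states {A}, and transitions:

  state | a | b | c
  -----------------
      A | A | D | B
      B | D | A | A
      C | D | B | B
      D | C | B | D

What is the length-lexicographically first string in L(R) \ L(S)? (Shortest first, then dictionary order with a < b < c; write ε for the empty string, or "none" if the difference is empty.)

The string b is accepted by R but not by S.
No shorter string lies in the difference, and b is the lexicographically first length-1 string in L(R) \ L(S).

b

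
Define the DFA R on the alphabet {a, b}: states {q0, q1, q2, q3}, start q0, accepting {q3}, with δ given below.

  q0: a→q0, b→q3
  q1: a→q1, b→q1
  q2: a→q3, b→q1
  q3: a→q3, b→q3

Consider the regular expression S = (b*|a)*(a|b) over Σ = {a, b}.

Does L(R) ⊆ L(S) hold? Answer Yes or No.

Converting the expression S to a DFA (subset construction, then merging equivalent states) gives the minimal DFA with states {s0, s1}, start state s0, accepting states {s1} and transitions s0: a→s1, b→s1; s1: a→s1, b→s1.
Exploring the product automaton R × S from the start pair (q0, s0), following both machines on each input symbol, reaches 3 state pairs: (q0, s0), (q0, s1), (q3, s1).
R accepts in {q3} and S accepts in {s1}. The reachable pairs whose R-component is accepting are (q3, s1); in each of them the S-component is accepting too, so the product for L(R) \ L(S) (R-component accepting, S-component rejecting) has no reachable accepting pair and the difference is empty.
Hence every string in L(R) is also in L(S).

Yes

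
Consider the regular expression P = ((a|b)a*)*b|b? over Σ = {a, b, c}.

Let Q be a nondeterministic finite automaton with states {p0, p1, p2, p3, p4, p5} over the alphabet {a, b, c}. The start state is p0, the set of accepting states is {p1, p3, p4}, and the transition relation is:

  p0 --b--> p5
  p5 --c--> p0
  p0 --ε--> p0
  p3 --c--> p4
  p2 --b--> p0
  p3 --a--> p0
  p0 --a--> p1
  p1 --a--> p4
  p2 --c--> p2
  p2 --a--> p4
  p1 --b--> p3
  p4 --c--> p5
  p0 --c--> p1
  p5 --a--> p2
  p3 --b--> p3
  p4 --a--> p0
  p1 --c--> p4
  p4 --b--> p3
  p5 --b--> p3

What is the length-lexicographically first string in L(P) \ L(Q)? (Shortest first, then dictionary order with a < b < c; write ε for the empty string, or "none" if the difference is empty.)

ε

The empty string ε is accepted by P but not by Q.
Since ε is the unique shortest string, it is the required witness.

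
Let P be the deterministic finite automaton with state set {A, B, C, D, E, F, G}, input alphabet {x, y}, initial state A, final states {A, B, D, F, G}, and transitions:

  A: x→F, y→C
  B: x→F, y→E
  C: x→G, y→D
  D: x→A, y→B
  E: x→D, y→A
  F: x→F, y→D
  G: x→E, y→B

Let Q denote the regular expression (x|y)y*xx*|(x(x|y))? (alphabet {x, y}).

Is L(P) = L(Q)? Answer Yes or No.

No

The string x is accepted by P but rejected by Q.
So L(P) ≠ L(Q).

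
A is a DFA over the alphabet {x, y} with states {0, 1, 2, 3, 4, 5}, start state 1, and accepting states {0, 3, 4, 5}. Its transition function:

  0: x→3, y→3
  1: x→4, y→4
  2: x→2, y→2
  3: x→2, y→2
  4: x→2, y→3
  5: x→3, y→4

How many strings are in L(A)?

4

The useful subgraph on states {1, 3, 4} is acyclic, so L(A) is finite; the longest accepting path visits 3 useful states, giving maximum string length 2.
Counting accepting paths from 1 by length: 2 of length 1, 2 of length 2. Total 4.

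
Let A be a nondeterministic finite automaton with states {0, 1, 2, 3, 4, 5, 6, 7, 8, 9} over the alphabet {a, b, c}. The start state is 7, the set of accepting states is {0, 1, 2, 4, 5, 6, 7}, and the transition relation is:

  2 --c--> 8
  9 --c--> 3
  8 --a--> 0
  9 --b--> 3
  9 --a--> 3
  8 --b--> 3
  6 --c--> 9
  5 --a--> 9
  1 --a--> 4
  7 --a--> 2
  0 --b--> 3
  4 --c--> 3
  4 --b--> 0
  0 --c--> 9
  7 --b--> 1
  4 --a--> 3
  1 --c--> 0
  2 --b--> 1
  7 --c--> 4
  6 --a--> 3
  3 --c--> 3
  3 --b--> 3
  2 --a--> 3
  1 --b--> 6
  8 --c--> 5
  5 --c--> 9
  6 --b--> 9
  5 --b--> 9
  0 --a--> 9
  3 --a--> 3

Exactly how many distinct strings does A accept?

16

The useful subgraph on states {0, 1, 2, 4, 5, 6, 7, 8} is acyclic, so L(A) is finite; the longest accepting path visits 5 useful states, giving maximum string length 4.
Counting accepting paths from 7 by length: 1 of length 0, 3 of length 1, 5 of length 2, 6 of length 3, 1 of length 4. Total 16.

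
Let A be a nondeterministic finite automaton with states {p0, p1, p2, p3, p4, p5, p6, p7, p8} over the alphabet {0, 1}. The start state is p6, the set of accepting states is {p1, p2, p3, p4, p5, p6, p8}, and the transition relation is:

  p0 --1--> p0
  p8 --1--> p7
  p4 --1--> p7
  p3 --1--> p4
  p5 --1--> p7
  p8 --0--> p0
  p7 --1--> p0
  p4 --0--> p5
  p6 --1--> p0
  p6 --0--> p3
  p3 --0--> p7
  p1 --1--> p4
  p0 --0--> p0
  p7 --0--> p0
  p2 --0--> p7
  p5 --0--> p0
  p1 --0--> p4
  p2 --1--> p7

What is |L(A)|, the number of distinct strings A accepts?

The useful subgraph on states {p3, p4, p5, p6} is acyclic, so L(A) is finite; the longest accepting path visits 4 useful states, giving maximum string length 3.
Counting accepting paths from p6 by length: 1 of length 0, 1 of length 1, 1 of length 2, 1 of length 3. Total 4.

4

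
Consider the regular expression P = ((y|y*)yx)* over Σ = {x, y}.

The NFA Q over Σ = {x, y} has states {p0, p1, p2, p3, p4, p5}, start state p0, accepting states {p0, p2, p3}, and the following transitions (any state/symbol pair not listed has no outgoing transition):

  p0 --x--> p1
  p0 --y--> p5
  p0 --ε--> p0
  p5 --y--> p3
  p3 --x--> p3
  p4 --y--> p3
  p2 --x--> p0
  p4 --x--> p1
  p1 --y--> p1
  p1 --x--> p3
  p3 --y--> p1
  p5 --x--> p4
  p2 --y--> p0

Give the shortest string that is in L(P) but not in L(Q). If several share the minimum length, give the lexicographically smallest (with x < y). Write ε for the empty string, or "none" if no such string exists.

yx

The string yx is accepted by P but not by Q.
No shorter string lies in the difference, and yx is the lexicographically first length-2 string in L(P) \ L(Q).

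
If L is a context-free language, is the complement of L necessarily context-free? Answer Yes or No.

No

CFLs are closed under union, so if they were also closed under complement they would be closed under intersection by De Morgan (L₁ ∩ L₂ is the complement of the union of the complements). But {aⁿbⁿcᵐ} ∩ {aᵐbⁿcⁿ} = {aⁿbⁿcⁿ} is not context-free although both operands are.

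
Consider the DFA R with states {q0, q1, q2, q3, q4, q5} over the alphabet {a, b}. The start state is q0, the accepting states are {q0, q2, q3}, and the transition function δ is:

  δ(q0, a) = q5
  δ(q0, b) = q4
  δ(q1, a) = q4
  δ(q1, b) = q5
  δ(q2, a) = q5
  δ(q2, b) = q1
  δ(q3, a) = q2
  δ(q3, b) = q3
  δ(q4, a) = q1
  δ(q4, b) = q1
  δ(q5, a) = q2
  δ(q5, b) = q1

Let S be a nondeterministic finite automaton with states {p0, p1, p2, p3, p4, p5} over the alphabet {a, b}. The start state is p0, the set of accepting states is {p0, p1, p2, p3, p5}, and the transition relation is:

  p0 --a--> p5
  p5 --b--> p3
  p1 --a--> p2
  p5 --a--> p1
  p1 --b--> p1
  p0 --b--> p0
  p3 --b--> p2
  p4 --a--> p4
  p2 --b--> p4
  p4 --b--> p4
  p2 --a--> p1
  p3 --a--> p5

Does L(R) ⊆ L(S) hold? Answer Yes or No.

No

The string aaabba is in L(R) but not in L(S).
So L(R) ⊄ L(S).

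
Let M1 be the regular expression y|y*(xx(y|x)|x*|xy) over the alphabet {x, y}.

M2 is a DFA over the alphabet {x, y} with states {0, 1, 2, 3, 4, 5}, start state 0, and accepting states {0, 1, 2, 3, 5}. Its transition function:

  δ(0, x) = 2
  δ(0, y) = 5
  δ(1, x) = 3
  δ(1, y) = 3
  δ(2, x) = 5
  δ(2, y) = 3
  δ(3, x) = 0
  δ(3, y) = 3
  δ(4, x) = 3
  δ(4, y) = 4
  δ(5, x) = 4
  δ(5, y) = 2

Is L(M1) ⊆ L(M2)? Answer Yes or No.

The string yx is in L(M1) but not in L(M2).
So L(M1) ⊄ L(M2).

No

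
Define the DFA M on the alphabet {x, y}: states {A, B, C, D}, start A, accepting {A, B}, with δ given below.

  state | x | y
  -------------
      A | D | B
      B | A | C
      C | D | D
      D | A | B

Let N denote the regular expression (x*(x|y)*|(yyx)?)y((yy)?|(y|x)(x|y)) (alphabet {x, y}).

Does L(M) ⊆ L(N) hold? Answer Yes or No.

The empty string ε is in L(M) but not in L(N).
So L(M) ⊄ L(N).

No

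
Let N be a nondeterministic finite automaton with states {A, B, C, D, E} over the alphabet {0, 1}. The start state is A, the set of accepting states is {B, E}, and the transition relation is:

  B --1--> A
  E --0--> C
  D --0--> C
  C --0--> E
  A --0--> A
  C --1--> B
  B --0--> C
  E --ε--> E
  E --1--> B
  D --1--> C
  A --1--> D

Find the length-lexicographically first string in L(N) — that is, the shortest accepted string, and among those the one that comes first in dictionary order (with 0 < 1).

100

A breadth-first search from A reaches an accepting state first via the path A → D → C → E on input 100.
No string of length < 3 is accepted (BFS exhausts all shorter strings without reaching an accepting state), and 100 is the lexicographically least accepting string of length 3.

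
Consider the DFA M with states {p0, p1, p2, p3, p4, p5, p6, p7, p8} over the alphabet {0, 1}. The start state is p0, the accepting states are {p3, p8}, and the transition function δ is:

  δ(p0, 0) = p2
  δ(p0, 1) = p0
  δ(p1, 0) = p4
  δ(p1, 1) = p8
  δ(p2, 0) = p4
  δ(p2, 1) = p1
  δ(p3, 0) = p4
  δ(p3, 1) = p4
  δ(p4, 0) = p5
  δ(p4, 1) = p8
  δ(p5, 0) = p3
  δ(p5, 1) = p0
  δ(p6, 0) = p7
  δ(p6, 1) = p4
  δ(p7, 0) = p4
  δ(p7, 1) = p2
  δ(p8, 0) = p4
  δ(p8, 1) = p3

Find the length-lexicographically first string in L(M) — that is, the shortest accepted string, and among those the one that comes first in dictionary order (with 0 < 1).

A breadth-first search from p0 reaches an accepting state first via the path p0 → p2 → p4 → p8 on input 001.
No string of length < 3 is accepted (BFS exhausts all shorter strings without reaching an accepting state), and 001 is the lexicographically least accepting string of length 3.

001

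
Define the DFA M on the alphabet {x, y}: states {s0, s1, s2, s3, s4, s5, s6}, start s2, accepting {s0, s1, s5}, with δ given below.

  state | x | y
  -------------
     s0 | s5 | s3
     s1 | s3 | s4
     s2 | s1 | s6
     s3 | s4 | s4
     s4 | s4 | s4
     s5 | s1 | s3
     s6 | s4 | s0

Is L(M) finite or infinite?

The useful states (reachable from s2 and able to reach an accepting state) are {s0, s1, s2, s5, s6}.
Restricted to these states the transition graph has no cycle, so every accepting path has bounded length and L is finite.

finite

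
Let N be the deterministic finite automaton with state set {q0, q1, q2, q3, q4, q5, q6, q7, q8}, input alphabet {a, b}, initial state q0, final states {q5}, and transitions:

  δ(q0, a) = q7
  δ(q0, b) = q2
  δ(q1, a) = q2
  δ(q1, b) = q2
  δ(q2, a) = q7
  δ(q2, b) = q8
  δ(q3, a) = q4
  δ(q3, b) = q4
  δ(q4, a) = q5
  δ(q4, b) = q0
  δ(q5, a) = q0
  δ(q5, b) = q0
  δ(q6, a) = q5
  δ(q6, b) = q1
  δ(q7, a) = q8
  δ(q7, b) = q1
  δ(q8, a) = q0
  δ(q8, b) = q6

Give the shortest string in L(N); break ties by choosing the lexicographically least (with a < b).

aaba

A breadth-first search from q0 reaches an accepting state first via the path q0 → q7 → q8 → q6 → q5 on input aaba.
No string of length < 4 is accepted (BFS exhausts all shorter strings without reaching an accepting state), and aaba is the lexicographically least accepting string of length 4.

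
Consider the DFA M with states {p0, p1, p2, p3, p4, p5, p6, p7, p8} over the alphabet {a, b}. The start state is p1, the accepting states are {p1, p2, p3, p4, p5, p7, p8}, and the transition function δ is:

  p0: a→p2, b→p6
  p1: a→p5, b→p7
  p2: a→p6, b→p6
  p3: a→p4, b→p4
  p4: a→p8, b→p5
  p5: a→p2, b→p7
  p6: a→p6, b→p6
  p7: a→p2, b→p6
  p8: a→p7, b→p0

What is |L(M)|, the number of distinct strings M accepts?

7

The useful subgraph on states {p1, p2, p5, p7} is acyclic, so L(M) is finite; the longest accepting path visits 4 useful states, giving maximum string length 3.
Counting accepting paths from p1 by length: 1 of length 0, 2 of length 1, 3 of length 2, 1 of length 3. Total 7.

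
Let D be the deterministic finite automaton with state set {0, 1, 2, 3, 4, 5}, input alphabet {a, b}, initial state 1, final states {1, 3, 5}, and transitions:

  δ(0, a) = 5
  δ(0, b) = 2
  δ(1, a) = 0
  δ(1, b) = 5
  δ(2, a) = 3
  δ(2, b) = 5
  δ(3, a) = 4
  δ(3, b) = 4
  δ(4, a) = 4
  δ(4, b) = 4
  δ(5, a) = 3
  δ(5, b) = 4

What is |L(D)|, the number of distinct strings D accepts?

8

The useful subgraph on states {0, 1, 2, 3, 5} is acyclic, so L(D) is finite; the longest accepting path visits 5 useful states, giving maximum string length 4.
Counting accepting paths from 1 by length: 1 of length 0, 1 of length 1, 2 of length 2, 3 of length 3, 1 of length 4. Total 8.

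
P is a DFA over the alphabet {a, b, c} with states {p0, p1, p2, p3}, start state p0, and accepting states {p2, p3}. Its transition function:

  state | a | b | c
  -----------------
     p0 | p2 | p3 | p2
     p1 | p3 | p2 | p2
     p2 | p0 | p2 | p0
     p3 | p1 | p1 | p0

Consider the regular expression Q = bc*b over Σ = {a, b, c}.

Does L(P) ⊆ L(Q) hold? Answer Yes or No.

No

The string a is in L(P) but not in L(Q).
So L(P) ⊄ L(Q).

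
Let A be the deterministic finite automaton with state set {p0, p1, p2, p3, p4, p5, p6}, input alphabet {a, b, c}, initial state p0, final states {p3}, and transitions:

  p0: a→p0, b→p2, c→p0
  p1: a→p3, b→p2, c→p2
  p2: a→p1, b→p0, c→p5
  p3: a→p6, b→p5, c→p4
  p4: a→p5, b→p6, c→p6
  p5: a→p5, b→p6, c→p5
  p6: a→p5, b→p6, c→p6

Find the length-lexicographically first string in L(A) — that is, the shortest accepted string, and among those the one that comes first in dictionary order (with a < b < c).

A breadth-first search from p0 reaches an accepting state first via the path p0 → p2 → p1 → p3 on input baa.
No string of length < 3 is accepted (BFS exhausts all shorter strings without reaching an accepting state), and baa is the lexicographically least accepting string of length 3.

baa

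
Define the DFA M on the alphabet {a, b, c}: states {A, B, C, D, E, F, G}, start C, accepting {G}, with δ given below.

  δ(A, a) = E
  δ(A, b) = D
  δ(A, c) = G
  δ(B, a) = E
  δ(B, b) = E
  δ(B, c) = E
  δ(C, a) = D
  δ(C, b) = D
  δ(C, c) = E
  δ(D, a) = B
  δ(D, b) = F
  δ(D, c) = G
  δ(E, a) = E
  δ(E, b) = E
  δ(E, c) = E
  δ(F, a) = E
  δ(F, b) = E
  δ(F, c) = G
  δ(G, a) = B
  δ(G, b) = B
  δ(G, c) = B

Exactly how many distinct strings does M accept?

4

The useful subgraph on states {C, D, F, G} is acyclic, so L(M) is finite; the longest accepting path visits 4 useful states, giving maximum string length 3.
Counting accepting paths from C by length: 2 of length 2, 2 of length 3. Total 4.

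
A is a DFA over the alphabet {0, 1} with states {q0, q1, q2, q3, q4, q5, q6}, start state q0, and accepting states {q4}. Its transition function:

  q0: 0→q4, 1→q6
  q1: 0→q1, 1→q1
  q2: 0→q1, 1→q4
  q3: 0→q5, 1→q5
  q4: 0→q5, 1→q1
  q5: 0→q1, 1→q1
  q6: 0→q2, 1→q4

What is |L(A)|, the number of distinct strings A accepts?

3

The useful subgraph on states {q0, q2, q4, q6} is acyclic, so L(A) is finite; the longest accepting path visits 4 useful states, giving maximum string length 3.
Counting accepting paths from q0 by length: 1 of length 1, 1 of length 2, 1 of length 3. Total 3.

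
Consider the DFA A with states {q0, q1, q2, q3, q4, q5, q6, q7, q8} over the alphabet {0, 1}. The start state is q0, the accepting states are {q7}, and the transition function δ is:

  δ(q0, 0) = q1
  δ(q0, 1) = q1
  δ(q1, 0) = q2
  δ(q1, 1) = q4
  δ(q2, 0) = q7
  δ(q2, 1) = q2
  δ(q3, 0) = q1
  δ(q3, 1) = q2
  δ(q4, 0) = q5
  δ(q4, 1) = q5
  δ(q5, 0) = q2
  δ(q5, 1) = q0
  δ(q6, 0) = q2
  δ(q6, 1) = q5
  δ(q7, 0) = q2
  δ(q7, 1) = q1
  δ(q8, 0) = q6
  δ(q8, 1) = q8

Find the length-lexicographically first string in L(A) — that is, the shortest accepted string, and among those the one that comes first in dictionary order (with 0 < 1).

000

A breadth-first search from q0 reaches an accepting state first via the path q0 → q1 → q2 → q7 on input 000.
No string of length < 3 is accepted (BFS exhausts all shorter strings without reaching an accepting state), and 000 is the lexicographically least accepting string of length 3.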